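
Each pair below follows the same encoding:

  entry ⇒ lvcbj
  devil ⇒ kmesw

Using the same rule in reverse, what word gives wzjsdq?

Letter i (0-indexed) is shifted by i+7, so successive shifts are 7, 8, 9, ….
Undoing it on wzjsdq: w−7=p, z−8=r, j−9=a, s−10=i, d−11=s, q−12=e.

praise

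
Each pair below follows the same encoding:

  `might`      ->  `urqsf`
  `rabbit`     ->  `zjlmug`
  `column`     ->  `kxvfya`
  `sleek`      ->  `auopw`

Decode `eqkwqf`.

In might: m→u is +8, i→r is +9, g→q is +10, h→s is +11 — the shift increases by 1 each position. Each letter shifts forward by (position + 8), i.e. 8, 9, 10, … — the shift grows by one for each successive letter.
Reversing it on eqkwqf: e−8=w, q−9=h, k−10=a, w−11=l, q−12=e, f−13=s.

whales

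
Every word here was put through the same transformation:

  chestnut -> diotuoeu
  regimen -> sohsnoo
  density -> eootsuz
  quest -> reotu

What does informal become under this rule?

sogysnkm

The shift depends on letter class: consonant c→d is +1, but vowel e→o is +10. Vowels shift forward by 10 and consonants shift forward by 1.
For informal: i(vowel)+10=s, n(cons)+1=o, f(cons)+1=g, o(vowel)+10=y, r(cons)+1=s, m(cons)+1=n, a(vowel)+10=k, l(cons)+1=m.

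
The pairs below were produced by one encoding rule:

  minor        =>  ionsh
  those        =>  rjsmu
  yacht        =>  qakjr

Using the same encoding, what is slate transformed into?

mdaru

m(12)→i(8) and i(8)→o(14) fit y≡5x+0 (mod 26); the inverse of 5 mod 26 is 21. Each letter's alphabet position (a=0..z=25) is mapped through 5·x+0 mod 26 — an affine cipher.
Applying it to slate: s(18)→5·18+0≡12=m; l(11)→5·11+0≡3=d; a(0)→5·0+0≡0=a; t(19)→5·19+0≡17=r; e(4)→5·4+0≡20=u (all mod 26).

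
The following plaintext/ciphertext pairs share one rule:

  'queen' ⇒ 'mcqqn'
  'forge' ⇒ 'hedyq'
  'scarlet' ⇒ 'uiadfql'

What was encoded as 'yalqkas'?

gateway

q(16)→m(12) and u(20)→c(2) fit y≡17x+0 (mod 26); the inverse of 17 mod 26 is 23. Each letter's alphabet position (a=0..z=25) is mapped through 17·x+0 mod 26 — an affine cipher.
Decoding yalqkas: y(24)→23·(24−0)≡6=g; a(0)→23·(0−0)≡0=a; l(11)→23·(11−0)≡19=t; q(16)→23·(16−0)≡4=e; k(10)→23·(10−0)≡22=w; a(0)→23·(0−0)≡0=a; s(18)→23·(18−0)≡24=y (all mod 26).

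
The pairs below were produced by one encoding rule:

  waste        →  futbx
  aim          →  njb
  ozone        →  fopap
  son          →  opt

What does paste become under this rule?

The word is reversed, then every letter is shifted forward by 1.
Applying it to paste: reverse → etsap; then shift: e+1=f, t+1=u, s+1=t, a+1=b, p+1=q.

futbq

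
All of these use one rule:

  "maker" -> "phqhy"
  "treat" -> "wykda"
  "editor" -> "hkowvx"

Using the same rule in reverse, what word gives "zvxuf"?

worry

Shifts by position in maker: pos 0: m→p (+3), pos 1: a→h (+7), pos 2: k→q (+6), pos 3: e→h (+3), pos 4: r→y (+7) — repeating every 3. It's a Vigenère-style cipher with numeric key [3,7,6]: position i shifts by key[i mod 3].
Undoing it on zvxuf: z−3=w, v−7=o, x−6=r, u−3=r, f−7=y.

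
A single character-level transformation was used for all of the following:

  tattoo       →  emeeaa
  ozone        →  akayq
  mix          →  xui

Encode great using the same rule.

rcqme

The shift depends on letter class: consonant t→e is +11, but vowel a→m is +12. The rule splits by letter class: vowels +12, consonants +11.
On great: g(cons)+11=r, r(cons)+11=c, e(vowel)+12=q, a(vowel)+12=m, t(cons)+11=e.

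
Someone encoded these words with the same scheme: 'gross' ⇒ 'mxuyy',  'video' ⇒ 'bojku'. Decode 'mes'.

gym

Compare letters: g→m is +6, r→x is +6, o→u is +6 — a constant shift. Each letter is shifted forward by 6 in the alphabet (a Caesar shift of +6).
Decoding mes: m−6=g, e−6=y, s−6=m.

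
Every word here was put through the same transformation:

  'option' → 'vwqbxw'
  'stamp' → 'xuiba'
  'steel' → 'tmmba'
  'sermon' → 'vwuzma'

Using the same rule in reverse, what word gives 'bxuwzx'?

The word is reversed, then every letter is shifted forward by 8.
Undoing it on bxuwzx: shift back: b−8=t, x−8=p, u−8=m, w−8=o, z−8=r, x−8=p → tpmorp; then reverse → prompt.

prompt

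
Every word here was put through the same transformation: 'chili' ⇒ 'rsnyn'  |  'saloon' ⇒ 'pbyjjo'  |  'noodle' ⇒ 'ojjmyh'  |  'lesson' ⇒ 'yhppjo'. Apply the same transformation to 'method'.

thksjm

Treating letters as 0–25, the rule is x ↦ 21x + 1 (mod 26).
On method: m(12)→21·12+1≡19=t; e(4)→21·4+1≡7=h; t(19)→21·19+1≡10=k; h(7)→21·7+1≡18=s; o(14)→21·14+1≡9=j; d(3)→21·3+1≡12=m (all mod 26).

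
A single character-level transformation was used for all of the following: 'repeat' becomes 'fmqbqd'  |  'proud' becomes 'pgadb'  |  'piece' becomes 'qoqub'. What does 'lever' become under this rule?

The output letters match the input read backwards, each shifted +12: repeat reversed is taeper. Read the word backwards and shift each letter +12.
On lever: reverse → revel; then shift: r+12=d, e+12=q, v+12=h, e+12=q, l+12=x.

dqhqx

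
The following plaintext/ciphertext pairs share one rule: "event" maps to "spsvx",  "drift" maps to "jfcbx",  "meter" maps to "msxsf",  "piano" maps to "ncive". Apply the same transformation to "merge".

e(4)→s(18) and v(21)→p(15) fit y≡9x+8 (mod 26); the inverse of 9 mod 26 is 3. Treating letters as 0–25, the rule is x ↦ 9x + 8 (mod 26).
For merge: m(12)→9·12+8≡12=m; e(4)→9·4+8≡18=s; r(17)→9·17+8≡5=f; g(6)→9·6+8≡10=k; e(4)→9·4+8≡18=s (all mod 26).

msfks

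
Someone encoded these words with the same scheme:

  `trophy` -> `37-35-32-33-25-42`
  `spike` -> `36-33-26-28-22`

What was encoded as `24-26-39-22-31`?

given

The number is (letter's place in the alphabet, a=1) + 17.
Reversing it on 24-26-39-22-31: 24→(24−17)÷1=7=g, 26→(26−17)÷1=9=i, 39→(39−17)÷1=22=v, 22→(22−17)÷1=5=e, 31→(31−17)÷1=14=n.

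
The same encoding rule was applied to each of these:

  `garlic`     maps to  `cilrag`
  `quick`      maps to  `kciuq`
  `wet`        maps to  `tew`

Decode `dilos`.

It's just the letters in reverse order.
Decoding dilos: then reverse → solid.

solid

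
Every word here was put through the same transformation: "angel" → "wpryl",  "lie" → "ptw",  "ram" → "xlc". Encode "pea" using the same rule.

Two steps: reverse the string, then apply a Caesar shift of +11.
On pea: reverse → aep; then shift: a+11=l, e+11=p, p+11=a.

lpa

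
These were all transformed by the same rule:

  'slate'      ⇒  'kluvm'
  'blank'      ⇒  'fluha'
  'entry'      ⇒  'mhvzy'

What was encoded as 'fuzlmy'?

s(18)→k(10) and l(11)→l(11) fit y≡11x+20 (mod 26); the inverse of 11 mod 26 is 19. Each letter's alphabet position (a=0..z=25) is mapped through 11·x+20 mod 26 — an affine cipher.
Decoding fuzlmy: f(5)→19·(5−20)≡1=b; u(20)→19·(20−20)≡0=a; z(25)→19·(25−20)≡17=r; l(11)→19·(11−20)≡11=l; m(12)→19·(12−20)≡4=e; y(24)→19·(24−20)≡24=y (all mod 26).

barley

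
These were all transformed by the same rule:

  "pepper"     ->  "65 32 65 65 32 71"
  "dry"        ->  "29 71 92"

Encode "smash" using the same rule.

The formula is n = 3×(alphabet index, a=1) + 17.
For smash: s=19→74, m=13→56, a=1→20, s=19→74, h=8→41.

74 56 20 74 41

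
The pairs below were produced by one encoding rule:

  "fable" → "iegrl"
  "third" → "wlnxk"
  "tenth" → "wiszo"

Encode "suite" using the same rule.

vynzl

In fable: f→i is +3, a→e is +4, b→g is +5, l→r is +6 — the shift increases by 1 each position. Letter i (0-indexed) is shifted by i+3, so successive shifts are 3, 4, 5, ….
For suite: s+3=v, u+4=y, i+5=n, t+6=z, e+7=l.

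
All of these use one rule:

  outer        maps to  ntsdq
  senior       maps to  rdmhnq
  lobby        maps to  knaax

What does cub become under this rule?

This is a Caesar cipher with shift 25.
On cub: c+25=b, u+25=t, b+25=a.

bta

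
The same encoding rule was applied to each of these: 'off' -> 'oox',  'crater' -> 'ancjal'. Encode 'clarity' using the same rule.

The output letters match the input read backwards, each shifted +9: off reversed is ffo. Read the word backwards and shift each letter +9.
On clarity: reverse → ytiralc; then shift: y+9=h, t+9=c, i+9=r, r+9=a, a+9=j, l+9=u, c+9=l.

hcrajul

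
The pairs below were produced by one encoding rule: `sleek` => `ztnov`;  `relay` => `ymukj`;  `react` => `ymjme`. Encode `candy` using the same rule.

jiwnj

In sleek: s→z is +7, l→t is +8, e→n is +9, e→o is +10 — the shift increases by 1 each position. Letter i (0-indexed) is shifted by i+7, so successive shifts are 7, 8, 9, ….
Applying it to candy: c+7=j, a+8=i, n+9=w, d+10=n, y+11=j.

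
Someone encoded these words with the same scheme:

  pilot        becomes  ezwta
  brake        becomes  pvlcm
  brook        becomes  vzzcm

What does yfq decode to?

fun

Two steps: reverse the string, then apply a Caesar shift of +11.
Decoding yfq: shift back: y−11=n, f−11=u, q−11=f → nuf; then reverse → fun.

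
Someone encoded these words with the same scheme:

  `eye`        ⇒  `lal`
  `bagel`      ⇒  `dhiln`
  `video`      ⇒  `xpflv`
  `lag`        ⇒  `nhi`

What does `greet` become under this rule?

itllv

The shift depends on letter class: consonant y→a is +2, but vowel e→l is +7. The rule splits by letter class: vowels +7, consonants +2.
For greet: g(cons)+2=i, r(cons)+2=t, e(vowel)+7=l, e(vowel)+7=l, t(cons)+2=v.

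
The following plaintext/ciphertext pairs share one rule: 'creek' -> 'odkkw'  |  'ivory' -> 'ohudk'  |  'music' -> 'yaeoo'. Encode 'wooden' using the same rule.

iuupkz

The shift depends on letter class: consonant c→o is +12, but vowel e→k is +6. The rule splits by letter class: vowels +6, consonants +12.
On wooden: w(cons)+12=i, o(vowel)+6=u, o(vowel)+6=u, d(cons)+12=p, e(vowel)+6=k, n(cons)+12=z.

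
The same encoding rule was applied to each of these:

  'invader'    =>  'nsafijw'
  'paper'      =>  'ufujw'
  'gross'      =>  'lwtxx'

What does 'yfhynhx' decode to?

Compare letters: i→n is +5, n→s is +5, v→a is +5 — a constant shift. Every letter moves 5 places later in the alphabet, wrapping around z→a.
Decoding yfhynhx: y−5=t, f−5=a, h−5=c, y−5=t, n−5=i, h−5=c, x−5=s.

tactics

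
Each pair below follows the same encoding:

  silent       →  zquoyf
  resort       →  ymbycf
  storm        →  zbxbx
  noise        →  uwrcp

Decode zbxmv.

The shift increases by 1 at each position, starting from +7: 7, 8, 9, ….
Reversing it on zbxmv: z−7=s, b−8=t, x−9=o, m−10=c, v−11=k.

stock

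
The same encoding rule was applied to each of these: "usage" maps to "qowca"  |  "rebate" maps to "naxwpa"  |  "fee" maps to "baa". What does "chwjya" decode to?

Compare letters: u→q is +22, s→o is +22, a→w is +22 — a constant shift. This is a Caesar cipher with shift 22.
Reversing it on chwjya: c−22=g, h−22=l, w−22=a, j−22=n, y−22=c, a−22=e.

glance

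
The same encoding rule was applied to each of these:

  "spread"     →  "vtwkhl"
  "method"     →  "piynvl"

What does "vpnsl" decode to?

slime

Each letter shifts forward by (position + 3), i.e. 3, 4, 5, … — the shift grows by one for each successive letter.
Undoing it on vpnsl: v−3=s, p−4=l, n−5=i, s−6=m, l−7=e.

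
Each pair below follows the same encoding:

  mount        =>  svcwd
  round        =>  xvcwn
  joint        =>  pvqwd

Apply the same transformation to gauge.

mhcpo

Letter i (0-indexed) is shifted by i+6, so successive shifts are 6, 7, 8, ….
On gauge: g+6=m, a+7=h, u+8=c, g+9=p, e+10=o.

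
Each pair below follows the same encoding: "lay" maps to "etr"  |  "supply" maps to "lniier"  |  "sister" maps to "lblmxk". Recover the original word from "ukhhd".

Compare letters: l→e is +19, a→t is +19, y→r is +19 — a constant shift. Every letter moves 19 places later in the alphabet, wrapping around z→a.
Undoing it on ukhhd: u−19=b, k−19=r, h−19=o, h−19=o, d−19=k.

brook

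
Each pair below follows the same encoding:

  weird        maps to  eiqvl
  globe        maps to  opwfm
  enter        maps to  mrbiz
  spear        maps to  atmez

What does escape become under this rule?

The shifts repeat in a cycle of length 2: positions 0,1,… shift by +8, +4, then the pattern repeats.
On escape: e+8=m, s+4=w, c+8=k, a+4=e, p+8=x, e+4=i.

mwkexi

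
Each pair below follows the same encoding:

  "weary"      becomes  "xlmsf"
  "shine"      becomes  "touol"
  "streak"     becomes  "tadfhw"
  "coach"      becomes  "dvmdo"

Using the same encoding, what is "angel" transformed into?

Shifts by position in weary: pos 0: w→x (+1), pos 1: e→l (+7), pos 2: a→m (+12), pos 3: r→s (+1), pos 4: y→f (+7) — repeating every 3. The shifts repeat in a cycle of length 3: positions 0,1,… shift by +1, +7, +12, then the pattern repeats.
Applying it to angel: a+1=b, n+7=u, g+12=s, e+1=f, l+7=s.

busfs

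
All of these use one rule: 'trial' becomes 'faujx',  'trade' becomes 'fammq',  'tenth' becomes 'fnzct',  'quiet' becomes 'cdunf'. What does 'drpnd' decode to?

Shifts by position in trial: pos 0: t→f (+12), pos 1: r→a (+9), pos 2: i→u (+12), pos 3: a→j (+9) — repeating every 2. A repeating key of period 2 is used — shifts +12, +9 over and over.
Reversing it on drpnd: d−12=r, r−9=i, p−12=d, n−9=e, d−12=r.

rider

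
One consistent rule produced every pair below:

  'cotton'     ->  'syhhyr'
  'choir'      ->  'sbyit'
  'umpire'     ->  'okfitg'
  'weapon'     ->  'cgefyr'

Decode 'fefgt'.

paper

c(2)→s(18) and o(14)→y(24) fit y≡7x+4 (mod 26); the inverse of 7 mod 26 is 15. Treating letters as 0–25, the rule is x ↦ 7x + 4 (mod 26).
Decoding fefgt: f(5)→15·(5−4)≡15=p; e(4)→15·(4−4)≡0=a; f(5)→15·(5−4)≡15=p; g(6)→15·(6−4)≡4=e; t(19)→15·(19−4)≡17=r (all mod 26).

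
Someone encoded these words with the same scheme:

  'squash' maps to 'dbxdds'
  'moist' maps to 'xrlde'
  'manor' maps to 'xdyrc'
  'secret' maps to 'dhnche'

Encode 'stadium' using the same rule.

The shift depends on letter class: consonant s→d is +11, but vowel u→x is +3. Two shifts are in play — +3 for a/e/i/o/u, +11 for every other letter.
On stadium: s(cons)+11=d, t(cons)+11=e, a(vowel)+3=d, d(cons)+11=o, i(vowel)+3=l, u(vowel)+3=x, m(cons)+11=x.

dedolxx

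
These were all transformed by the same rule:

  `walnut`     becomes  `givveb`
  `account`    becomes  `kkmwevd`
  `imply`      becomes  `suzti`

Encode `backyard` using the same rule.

Shifts by position in walnut: pos 0: w→g (+10), pos 1: a→i (+8), pos 2: l→v (+10), pos 3: n→v (+8) — repeating every 2. The shifts repeat in a cycle of length 2: positions 0,1,… shift by +10, +8, then the pattern repeats.
On backyard: b+10=l, a+8=i, c+10=m, k+8=s, y+10=i, a+8=i, r+10=b, d+8=l.

limsiibl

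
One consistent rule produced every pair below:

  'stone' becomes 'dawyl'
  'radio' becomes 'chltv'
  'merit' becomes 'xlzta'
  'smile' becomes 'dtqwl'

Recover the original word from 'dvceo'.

south

Shifts by position in stone: pos 0: s→d (+11), pos 1: t→a (+7), pos 2: o→w (+8), pos 3: n→y (+11), pos 4: e→l (+7) — repeating every 3. A repeating key of period 3 is used — shifts +11, +7, +8 over and over.
Decoding dvceo: d−11=s, v−7=o, c−8=u, e−11=t, o−7=h.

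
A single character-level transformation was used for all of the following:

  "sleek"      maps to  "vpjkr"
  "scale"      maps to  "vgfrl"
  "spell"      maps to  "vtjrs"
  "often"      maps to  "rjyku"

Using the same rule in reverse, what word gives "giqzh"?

In sleek: s→v is +3, l→p is +4, e→j is +5, e→k is +6 — the shift increases by 1 each position. The shift increases by 1 at each position, starting from +3: 3, 4, 5, ….
Decoding giqzh: g−3=d, i−4=e, q−5=l, z−6=t, h−7=a.

delta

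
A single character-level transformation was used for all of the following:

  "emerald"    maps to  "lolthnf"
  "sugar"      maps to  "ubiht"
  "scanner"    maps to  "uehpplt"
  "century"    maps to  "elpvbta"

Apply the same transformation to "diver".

The shift depends on letter class: consonant m→o is +2, but vowel e→l is +7. Vowels shift forward by 7 and consonants shift forward by 2.
Applying it to diver: d(cons)+2=f, i(vowel)+7=p, v(cons)+2=x, e(vowel)+7=l, r(cons)+2=t.

fpxlt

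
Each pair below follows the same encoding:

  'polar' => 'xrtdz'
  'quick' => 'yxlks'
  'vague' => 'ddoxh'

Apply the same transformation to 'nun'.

vxv

The shift depends on letter class: consonant p→x is +8, but vowel o→r is +3. Two shifts are in play — +3 for a/e/i/o/u, +8 for every other letter.
For nun: n(cons)+8=v, u(vowel)+3=x, n(cons)+8=v.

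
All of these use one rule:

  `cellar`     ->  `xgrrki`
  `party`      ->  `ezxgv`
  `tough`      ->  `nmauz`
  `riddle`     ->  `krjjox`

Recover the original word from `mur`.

log

The output letters match the input read backwards, each shifted +6: cellar reversed is rallec. The word is reversed, then every letter is shifted forward by 6.
Undoing it on mur: shift back: m−6=g, u−6=o, r−6=l → gol; then reverse → log.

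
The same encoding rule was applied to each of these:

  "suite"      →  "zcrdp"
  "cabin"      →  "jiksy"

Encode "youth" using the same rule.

fwdds

In suite: s→z is +7, u→c is +8, i→r is +9, t→d is +10 — the shift increases by 1 each position. Letter i (0-indexed) is shifted by i+7, so successive shifts are 7, 8, 9, ….
On youth: y+7=f, o+8=w, u+9=d, t+10=d, h+11=s.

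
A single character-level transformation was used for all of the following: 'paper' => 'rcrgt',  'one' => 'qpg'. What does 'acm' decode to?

yak

Compare letters: p→r is +2, a→c is +2, p→r is +2 — a constant shift. Every letter moves 2 places later in the alphabet, wrapping around z→a.
Undoing it on acm: a−2=y, c−2=a, m−2=k.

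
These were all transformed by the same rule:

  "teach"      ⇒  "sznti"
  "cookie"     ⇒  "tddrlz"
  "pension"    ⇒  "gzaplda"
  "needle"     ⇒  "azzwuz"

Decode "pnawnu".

sandal

This is an affine cipher: with a=0,…,z=25, each position x becomes (3x+13) mod 26.
Decoding pnawnu: p(15)→9·(15−13)≡18=s; n(13)→9·(13−13)≡0=a; a(0)→9·(0−13)≡13=n; w(22)→9·(22−13)≡3=d; n(13)→9·(13−13)≡0=a; u(20)→9·(20−13)≡11=l (all mod 26).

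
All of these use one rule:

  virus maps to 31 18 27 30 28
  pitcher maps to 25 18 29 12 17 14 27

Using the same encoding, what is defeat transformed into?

13 14 15 14 10 29

v is letter #22 and maps to 31: an offset of 9. The number is (letter's place in the alphabet, a=1) + 9.
Applying it to defeat: d=4→13, e=5→14, f=6→15, e=5→14, a=1→10, t=20→29.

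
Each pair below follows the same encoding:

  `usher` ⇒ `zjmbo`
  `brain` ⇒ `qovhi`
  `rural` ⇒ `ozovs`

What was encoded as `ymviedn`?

u(20)→z(25) and s(18)→j(9) fit y≡21x+21 (mod 26); the inverse of 21 mod 26 is 5. Treating letters as 0–25, the rule is x ↦ 21x + 21 (mod 26).
Undoing it on ymviedn: y(24)→5·(24−21)≡15=p; m(12)→5·(12−21)≡7=h; v(21)→5·(21−21)≡0=a; i(8)→5·(8−21)≡13=n; e(4)→5·(4−21)≡19=t; d(3)→5·(3−21)≡14=o; n(13)→5·(13−21)≡12=m (all mod 26).

phantom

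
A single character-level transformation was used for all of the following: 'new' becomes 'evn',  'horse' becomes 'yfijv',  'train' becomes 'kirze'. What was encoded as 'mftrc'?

vocal

Compare letters: n→e is +17, e→v is +17, w→n is +17 — a constant shift. This is a Caesar cipher with shift 17.
Undoing it on mftrc: m−17=v, f−17=o, t−17=c, r−17=a, c−17=l.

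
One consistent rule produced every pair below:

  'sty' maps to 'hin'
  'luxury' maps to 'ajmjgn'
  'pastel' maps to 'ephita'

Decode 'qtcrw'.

Every letter moves 15 places later in the alphabet, wrapping around z→a.
Decoding qtcrw: q−15=b, t−15=e, c−15=n, r−15=c, w−15=h.

bench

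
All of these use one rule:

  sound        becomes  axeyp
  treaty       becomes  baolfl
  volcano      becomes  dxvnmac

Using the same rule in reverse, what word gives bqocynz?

thermal

Letter i (0-indexed) is shifted by i+8, so successive shifts are 8, 9, 10, ….
Reversing it on bqocynz: b−8=t, q−9=h, o−10=e, c−11=r, y−12=m, n−13=a, z−14=l.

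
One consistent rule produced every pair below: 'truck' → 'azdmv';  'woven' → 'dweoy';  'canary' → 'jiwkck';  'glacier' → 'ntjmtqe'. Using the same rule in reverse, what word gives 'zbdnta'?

studio

In truck: t→a is +7, r→z is +8, u→d is +9, c→m is +10 — the shift increases by 1 each position. The shift increases by 1 at each position, starting from +7: 7, 8, 9, ….
Decoding zbdnta: z−7=s, b−8=t, d−9=u, n−10=d, t−11=i, a−12=o.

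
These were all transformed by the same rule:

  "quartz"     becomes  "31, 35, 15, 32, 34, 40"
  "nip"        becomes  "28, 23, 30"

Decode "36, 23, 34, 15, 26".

vital

q is letter #17 and maps to 31: an offset of 14. Letters become their 1-based position plus 14 (so a→15, b→16, …).
Decoding 36, 23, 34, 15, 26: 36→(36−14)÷1=22=v, 23→(23−14)÷1=9=i, 34→(34−14)÷1=20=t, 15→(15−14)÷1=1=a, 26→(26−14)÷1=12=l.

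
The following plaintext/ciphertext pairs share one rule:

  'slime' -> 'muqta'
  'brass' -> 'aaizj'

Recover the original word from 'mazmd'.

verse

The output letters match the input read backwards, each shifted +8: slime reversed is emils. Read the word backwards and shift each letter +8.
Undoing it on mazmd: shift back: m−8=e, a−8=s, z−8=r, m−8=e, d−8=v → esrev; then reverse → verse.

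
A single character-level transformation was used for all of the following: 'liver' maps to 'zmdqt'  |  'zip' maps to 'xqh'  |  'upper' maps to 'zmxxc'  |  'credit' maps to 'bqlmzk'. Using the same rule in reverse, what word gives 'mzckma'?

secure

Two steps: reverse the string, then apply a Caesar shift of +8.
Reversing it on mzckma: shift back: m−8=e, z−8=r, c−8=u, k−8=c, m−8=e, a−8=s → eruces; then reverse → secure.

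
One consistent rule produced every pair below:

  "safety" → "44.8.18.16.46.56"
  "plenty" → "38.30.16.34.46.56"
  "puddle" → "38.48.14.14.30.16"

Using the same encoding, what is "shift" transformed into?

s(#19)→44 and a(#1)→8: differences scale by 2, so n = 2·pos + 6. Each letter becomes 2×(its alphabet position, a=1..z=26) + 6.
On shift: s=19→44, h=8→22, i=9→24, f=6→18, t=20→46.

44.22.24.18.46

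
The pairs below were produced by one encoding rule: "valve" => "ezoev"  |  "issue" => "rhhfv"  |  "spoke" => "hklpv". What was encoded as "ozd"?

Each pair mirrors across the alphabet (v↔e, a↔z, l↔o): positions sum to 25. Letters are reflected about the middle of the alphabet (position → 25−position): Atbash.
Undoing it on ozd: o↔l, z↔a, d↔w.

law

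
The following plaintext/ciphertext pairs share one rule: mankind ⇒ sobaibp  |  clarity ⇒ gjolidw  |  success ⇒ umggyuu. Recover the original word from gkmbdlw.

country

m(12)→s(18) and a(0)→o(14) fit y≡9x+14 (mod 26); the inverse of 9 mod 26 is 3. Each letter's alphabet position (a=0..z=25) is mapped through 9·x+14 mod 26 — an affine cipher.
Decoding gkmbdlw: g(6)→3·(6−14)≡2=c; k(10)→3·(10−14)≡14=o; m(12)→3·(12−14)≡20=u; b(1)→3·(1−14)≡13=n; d(3)→3·(3−14)≡19=t; l(11)→3·(11−14)≡17=r; w(22)→3·(22−14)≡24=y (all mod 26).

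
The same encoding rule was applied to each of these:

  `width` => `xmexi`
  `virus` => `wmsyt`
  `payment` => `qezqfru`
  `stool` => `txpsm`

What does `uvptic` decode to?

Shifts by position in width: pos 0: w→x (+1), pos 1: i→m (+4), pos 2: d→e (+1), pos 3: t→x (+4) — repeating every 2. A repeating key of period 2 is used — shifts +1, +4 over and over.
Undoing it on uvptic: u−1=t, v−4=r, p−1=o, t−4=p, i−1=h, c−4=y.

trophy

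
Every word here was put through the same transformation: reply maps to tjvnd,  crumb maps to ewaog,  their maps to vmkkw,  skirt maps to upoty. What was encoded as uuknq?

Shifts by position in reply: pos 0: r→t (+2), pos 1: e→j (+5), pos 2: p→v (+6), pos 3: l→n (+2), pos 4: y→d (+5) — repeating every 3. A repeating key of period 3 is used — shifts +2, +5, +6 over and over.
Reversing it on uuknq: u−2=s, u−5=p, k−6=e, n−2=l, q−5=l.

spell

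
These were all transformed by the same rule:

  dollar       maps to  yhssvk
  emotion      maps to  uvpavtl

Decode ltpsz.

slime

The output letters match the input read backwards, each shifted +7: dollar reversed is rallod. The word is reversed, then every letter is shifted forward by 7.
Undoing it on ltpsz: shift back: l−7=e, t−7=m, p−7=i, s−7=l, z−7=s → emils; then reverse → slime.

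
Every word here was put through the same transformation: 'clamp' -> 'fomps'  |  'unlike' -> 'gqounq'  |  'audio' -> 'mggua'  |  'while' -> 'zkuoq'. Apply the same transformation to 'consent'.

faqvqqw

The shift depends on letter class: consonant c→f is +3, but vowel a→m is +12. Vowels shift forward by 12 and consonants shift forward by 3.
For consent: c(cons)+3=f, o(vowel)+12=a, n(cons)+3=q, s(cons)+3=v, e(vowel)+12=q, n(cons)+3=q, t(cons)+3=w.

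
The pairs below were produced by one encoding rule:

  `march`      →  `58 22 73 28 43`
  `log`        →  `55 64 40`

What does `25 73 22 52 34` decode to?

brake

m(#13)→58 and a(#1)→22: differences scale by 3, so n = 3·pos + 19. With a=1..z=26, the number is 3·pos + 19.
Undoing it on 25 73 22 52 34: 25→(25−19)÷3=2=b, 73→(73−19)÷3=18=r, 22→(22−19)÷3=1=a, 52→(52−19)÷3=11=k, 34→(34−19)÷3=5=e.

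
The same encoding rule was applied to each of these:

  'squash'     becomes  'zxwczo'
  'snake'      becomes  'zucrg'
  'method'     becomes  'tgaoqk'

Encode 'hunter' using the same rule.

Vowels shift forward by 2 and consonants shift forward by 7.
For hunter: h(cons)+7=o, u(vowel)+2=w, n(cons)+7=u, t(cons)+7=a, e(vowel)+2=g, r(cons)+7=y.

owuagy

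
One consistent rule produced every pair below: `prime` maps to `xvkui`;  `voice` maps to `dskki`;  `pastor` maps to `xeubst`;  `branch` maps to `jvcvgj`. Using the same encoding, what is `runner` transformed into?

A repeating key of period 3 is used — shifts +8, +4, +2 over and over.
Applying it to runner: r+8=z, u+4=y, n+2=p, n+8=v, e+4=i, r+2=t.

zypvit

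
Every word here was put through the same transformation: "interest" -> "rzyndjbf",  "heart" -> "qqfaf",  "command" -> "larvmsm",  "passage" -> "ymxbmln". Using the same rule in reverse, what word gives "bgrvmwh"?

Shifts by position in interest: pos 0: i→r (+9), pos 1: n→z (+12), pos 2: t→y (+5), pos 3: e→n (+9), pos 4: r→d (+12), pos 5: e→j (+5) — repeating every 3. The shifts repeat in a cycle of length 3: positions 0,1,… shift by +9, +12, +5, then the pattern repeats.
Decoding bgrvmwh: b−9=s, g−12=u, r−5=m, v−9=m, m−12=a, w−5=r, h−9=y.

summary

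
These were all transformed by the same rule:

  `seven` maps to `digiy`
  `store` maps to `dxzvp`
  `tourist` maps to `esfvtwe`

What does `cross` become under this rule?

Shifts by position in seven: pos 0: s→d (+11), pos 1: e→i (+4), pos 2: v→g (+11), pos 3: e→i (+4) — repeating every 2. It's a Vigenère-style cipher with numeric key [11,4]: position i shifts by key[i mod 2].
On cross: c+11=n, r+4=v, o+11=z, s+4=w, s+11=d.

nvzwd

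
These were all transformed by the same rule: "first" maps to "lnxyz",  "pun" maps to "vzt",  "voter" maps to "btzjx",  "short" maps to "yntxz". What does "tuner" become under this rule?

zztjx

The shift depends on letter class: consonant f→l is +6, but vowel i→n is +5. Vowels shift forward by 5 and consonants shift forward by 6.
Applying it to tuner: t(cons)+6=z, u(vowel)+5=z, n(cons)+6=t, e(vowel)+5=j, r(cons)+6=x.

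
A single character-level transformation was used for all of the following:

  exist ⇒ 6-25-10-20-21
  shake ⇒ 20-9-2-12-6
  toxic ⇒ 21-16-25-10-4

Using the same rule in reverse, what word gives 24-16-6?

Each letter is replaced by its alphabet position (a=1..z=26) + 1.
Reversing it on 24-16-6: 24→(24−1)÷1=23=w, 16→(16−1)÷1=15=o, 6→(6−1)÷1=5=e.

woe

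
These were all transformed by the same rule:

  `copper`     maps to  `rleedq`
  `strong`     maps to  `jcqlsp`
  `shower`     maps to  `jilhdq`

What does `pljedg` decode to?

c(2)→r(17) and o(14)→l(11) fit y≡19x+5 (mod 26); the inverse of 19 mod 26 is 11. Each letter's alphabet position (a=0..z=25) is mapped through 19·x+5 mod 26 — an affine cipher.
Reversing it on pljedg: p(15)→11·(15−5)≡6=g; l(11)→11·(11−5)≡14=o; j(9)→11·(9−5)≡18=s; e(4)→11·(4−5)≡15=p; d(3)→11·(3−5)≡4=e; g(6)→11·(6−5)≡11=l (all mod 26).

gospel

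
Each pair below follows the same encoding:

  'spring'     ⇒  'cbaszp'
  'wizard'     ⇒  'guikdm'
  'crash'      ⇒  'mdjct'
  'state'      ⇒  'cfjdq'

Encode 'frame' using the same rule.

It's a Vigenère-style cipher with numeric key [10,12,9]: position i shifts by key[i mod 3].
Applying it to frame: f+10=p, r+12=d, a+9=j, m+10=w, e+12=q.

pdjwq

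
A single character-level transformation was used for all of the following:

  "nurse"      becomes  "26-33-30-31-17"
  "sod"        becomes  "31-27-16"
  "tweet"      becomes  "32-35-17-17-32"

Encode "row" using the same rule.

n is letter #14 and maps to 26: an offset of 12. Each letter is replaced by its alphabet position (a=1..z=26) + 12.
On row: r=18→30, o=15→27, w=23→35.

30-27-35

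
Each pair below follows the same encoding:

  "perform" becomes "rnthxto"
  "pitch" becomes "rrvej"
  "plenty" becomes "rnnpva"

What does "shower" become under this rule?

ujxynt

The shift depends on letter class: consonant p→r is +2, but vowel e→n is +9. Two shifts are in play — +9 for a/e/i/o/u, +2 for every other letter.
For shower: s(cons)+2=u, h(cons)+2=j, o(vowel)+9=x, w(cons)+2=y, e(vowel)+9=n, r(cons)+2=t.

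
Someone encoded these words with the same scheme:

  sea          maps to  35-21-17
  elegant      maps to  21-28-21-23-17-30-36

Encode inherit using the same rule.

25-30-24-21-34-25-36

s is letter #19 and maps to 35: an offset of 16. Each letter is replaced by its alphabet position (a=1..z=26) + 16.
Applying it to inherit: i=9→25, n=14→30, h=8→24, e=5→21, r=18→34, i=9→25, t=20→36.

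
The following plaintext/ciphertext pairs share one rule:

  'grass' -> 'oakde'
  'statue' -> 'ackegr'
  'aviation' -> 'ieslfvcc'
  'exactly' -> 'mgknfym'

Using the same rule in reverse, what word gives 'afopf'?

Letter i (0-indexed) is shifted by i+8, so successive shifts are 8, 9, 10, ….
Undoing it on afopf: a−8=s, f−9=w, o−10=e, p−11=e, f−12=t.

sweet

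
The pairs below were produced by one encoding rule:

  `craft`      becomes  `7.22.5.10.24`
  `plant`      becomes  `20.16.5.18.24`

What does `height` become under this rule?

12.9.13.11.12.24

c is letter #3 and maps to 7: an offset of 4. Each letter is replaced by its alphabet position (a=1..z=26) + 4.
For height: h=8→12, e=5→9, i=9→13, g=7→11, h=8→12, t=20→24.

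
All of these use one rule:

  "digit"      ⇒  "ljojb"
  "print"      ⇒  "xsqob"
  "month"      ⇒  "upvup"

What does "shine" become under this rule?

aiqom

Shifts by position in digit: pos 0: d→l (+8), pos 1: i→j (+1), pos 2: g→o (+8), pos 3: i→j (+1) — repeating every 2. The shifts repeat in a cycle of length 2: positions 0,1,… shift by +8, +1, then the pattern repeats.
For shine: s+8=a, h+1=i, i+8=q, n+1=o, e+8=m.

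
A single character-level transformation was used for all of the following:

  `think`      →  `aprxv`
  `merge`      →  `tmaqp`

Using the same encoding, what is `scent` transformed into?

Each letter shifts forward by (position + 7), i.e. 7, 8, 9, … — the shift grows by one for each successive letter.
For scent: s+7=z, c+8=k, e+9=n, n+10=x, t+11=e.

zknxe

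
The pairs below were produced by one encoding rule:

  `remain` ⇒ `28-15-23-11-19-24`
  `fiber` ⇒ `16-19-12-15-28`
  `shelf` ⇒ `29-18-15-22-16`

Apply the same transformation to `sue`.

29-31-15

Each letter is replaced by its alphabet position (a=1..z=26) + 10.
Applying it to sue: s=19→29, u=21→31, e=5→15.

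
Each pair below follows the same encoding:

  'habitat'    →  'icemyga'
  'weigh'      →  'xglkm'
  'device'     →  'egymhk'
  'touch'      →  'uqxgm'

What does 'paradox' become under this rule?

qcueiue

In habitat: h→i is +1, a→c is +2, b→e is +3, i→m is +4 — the shift increases by 1 each position. Each letter shifts forward by (position + 1), i.e. 1, 2, 3, … — the shift grows by one for each successive letter.
On paradox: p+1=q, a+2=c, r+3=u, a+4=e, d+5=i, o+6=u, x+7=e.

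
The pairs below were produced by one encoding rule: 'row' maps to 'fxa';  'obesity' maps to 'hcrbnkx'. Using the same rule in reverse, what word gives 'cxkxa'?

The output letters match the input read backwards, each shifted +9: row reversed is wor. Read the word backwards and shift each letter +9.
Undoing it on cxkxa: shift back: c−9=t, x−9=o, k−9=b, x−9=o, a−9=r → tobor; then reverse → robot.

robot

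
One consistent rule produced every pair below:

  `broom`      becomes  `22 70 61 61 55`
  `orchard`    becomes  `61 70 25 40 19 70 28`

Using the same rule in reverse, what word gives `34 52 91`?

b(#2)→22 and r(#18)→70: differences scale by 3, so n = 3·pos + 16. Each letter becomes 3×(its alphabet position, a=1..z=26) + 16.
Undoing it on 34 52 91: 34→(34−16)÷3=6=f, 52→(52−16)÷3=12=l, 91→(91−16)÷3=25=y.

fly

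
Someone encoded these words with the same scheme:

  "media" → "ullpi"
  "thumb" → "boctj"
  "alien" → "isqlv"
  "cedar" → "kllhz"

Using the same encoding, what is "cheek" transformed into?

Shifts by position in media: pos 0: m→u (+8), pos 1: e→l (+7), pos 2: d→l (+8), pos 3: i→p (+7) — repeating every 2. A repeating key of period 2 is used — shifts +8, +7 over and over.
For cheek: c+8=k, h+7=o, e+8=m, e+7=l, k+8=s.

komls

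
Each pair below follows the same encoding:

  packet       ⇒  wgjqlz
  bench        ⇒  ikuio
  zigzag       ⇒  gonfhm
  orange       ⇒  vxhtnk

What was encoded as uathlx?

number

Shifts by position in packet: pos 0: p→w (+7), pos 1: a→g (+6), pos 2: c→j (+7), pos 3: k→q (+6) — repeating every 2. The shifts repeat in a cycle of length 2: positions 0,1,… shift by +7, +6, then the pattern repeats.
Reversing it on uathlx: u−7=n, a−6=u, t−7=m, h−6=b, l−7=e, x−6=r.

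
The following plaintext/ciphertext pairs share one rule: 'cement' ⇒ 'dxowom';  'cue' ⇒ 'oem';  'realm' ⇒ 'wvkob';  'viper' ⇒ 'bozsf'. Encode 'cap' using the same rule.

Read the word backwards and shift each letter +10.
Applying it to cap: reverse → pac; then shift: p+10=z, a+10=k, c+10=m.

zkm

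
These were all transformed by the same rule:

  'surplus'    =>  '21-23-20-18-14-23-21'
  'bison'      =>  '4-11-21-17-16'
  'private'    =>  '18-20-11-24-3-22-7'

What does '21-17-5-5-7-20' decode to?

soccer

s is letter #19 and maps to 21: an offset of 2. Letters become their 1-based position plus 2 (so a→3, b→4, …).
Reversing it on 21-17-5-5-7-20: 21→(21−2)÷1=19=s, 17→(17−2)÷1=15=o, 5→(5−2)÷1=3=c, 5→(5−2)÷1=3=c, 7→(7−2)÷1=5=e, 20→(20−2)÷1=18=r.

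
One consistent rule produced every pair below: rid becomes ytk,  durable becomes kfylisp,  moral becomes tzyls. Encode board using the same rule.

The shift depends on letter class: consonant r→y is +7, but vowel i→t is +11. Vowels shift forward by 11 and consonants shift forward by 7.
For board: b(cons)+7=i, o(vowel)+11=z, a(vowel)+11=l, r(cons)+7=y, d(cons)+7=k.

izlyk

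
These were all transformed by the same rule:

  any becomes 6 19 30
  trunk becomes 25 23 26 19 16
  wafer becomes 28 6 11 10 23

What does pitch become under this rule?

a is letter #1 and maps to 6: an offset of 5. The number is (letter's place in the alphabet, a=1) + 5.
Applying it to pitch: p=16→21, i=9→14, t=20→25, c=3→8, h=8→13.

21 14 25 8 13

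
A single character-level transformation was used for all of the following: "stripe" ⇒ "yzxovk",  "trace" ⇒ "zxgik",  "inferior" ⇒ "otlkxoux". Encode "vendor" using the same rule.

Compare letters: s→y is +6, t→z is +6, r→x is +6 — a constant shift. Every letter moves 6 places later in the alphabet, wrapping around z→a.
On vendor: v+6=b, e+6=k, n+6=t, d+6=j, o+6=u, r+6=x.

bktjux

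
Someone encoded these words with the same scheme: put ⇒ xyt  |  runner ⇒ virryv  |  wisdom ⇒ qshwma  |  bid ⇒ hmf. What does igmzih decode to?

device

Read the word backwards and shift each letter +4.
Undoing it on igmzih: shift back: i−4=e, g−4=c, m−4=i, z−4=v, i−4=e, h−4=d → ecived; then reverse → device.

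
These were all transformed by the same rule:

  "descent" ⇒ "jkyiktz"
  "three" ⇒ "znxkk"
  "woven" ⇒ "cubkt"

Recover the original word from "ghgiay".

abacus

Compare letters: d→j is +6, e→k is +6, s→y is +6 — a constant shift. Every letter moves 6 places later in the alphabet, wrapping around z→a.
Reversing it on ghgiay: g−6=a, h−6=b, g−6=a, i−6=c, a−6=u, y−6=s.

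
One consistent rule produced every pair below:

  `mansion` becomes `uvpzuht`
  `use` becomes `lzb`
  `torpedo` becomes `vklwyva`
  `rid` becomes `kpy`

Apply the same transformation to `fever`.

ylclm

The output letters match the input read backwards, each shifted +7: mansion reversed is noisnam. Two steps: reverse the string, then apply a Caesar shift of +7.
For fever: reverse → revef; then shift: r+7=y, e+7=l, v+7=c, e+7=l, f+7=m.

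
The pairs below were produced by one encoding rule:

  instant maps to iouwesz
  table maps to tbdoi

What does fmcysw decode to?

In instant: i→i is +0, n→o is +1, s→u is +2, t→w is +3 — the shift increases by 1 each position. Letter i (0-indexed) is shifted by i+0, so successive shifts are 0, 1, 2, ….
Undoing it on fmcysw: f−0=f, m−1=l, c−2=a, y−3=v, s−4=o, w−5=r.

flavor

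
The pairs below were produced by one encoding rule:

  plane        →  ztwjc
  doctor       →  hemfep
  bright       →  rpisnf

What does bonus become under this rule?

p(15)→z(25) and l(11)→t(19) fit y≡21x+22 (mod 26); the inverse of 21 mod 26 is 5. Treating letters as 0–25, the rule is x ↦ 21x + 22 (mod 26).
Applying it to bonus: b(1)→21·1+22≡17=r; o(14)→21·14+22≡4=e; n(13)→21·13+22≡9=j; u(20)→21·20+22≡0=a; s(18)→21·18+22≡10=k (all mod 26).

rejak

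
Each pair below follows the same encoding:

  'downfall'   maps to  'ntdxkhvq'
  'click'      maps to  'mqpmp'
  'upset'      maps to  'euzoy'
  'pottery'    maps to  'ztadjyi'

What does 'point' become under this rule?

Shifts by position in downfall: pos 0: d→n (+10), pos 1: o→t (+5), pos 2: w→d (+7), pos 3: n→x (+10), pos 4: f→k (+5), pos 5: a→h (+7) — repeating every 3. The shifts repeat in a cycle of length 3: positions 0,1,… shift by +10, +5, +7, then the pattern repeats.
For point: p+10=z, o+5=t, i+7=p, n+10=x, t+5=y.

ztpxy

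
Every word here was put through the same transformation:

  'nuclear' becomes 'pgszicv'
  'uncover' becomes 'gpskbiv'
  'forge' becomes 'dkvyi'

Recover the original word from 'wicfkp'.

n(13)→p(15) and u(20)→g(6) fit y≡21x+2 (mod 26); the inverse of 21 mod 26 is 5. Each letter's alphabet position (a=0..z=25) is mapped through 21·x+2 mod 26 — an affine cipher.
Undoing it on wicfkp: w(22)→5·(22−2)≡22=w; i(8)→5·(8−2)≡4=e; c(2)→5·(2−2)≡0=a; f(5)→5·(5−2)≡15=p; k(10)→5·(10−2)≡14=o; p(15)→5·(15−2)≡13=n (all mod 26).

weapon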